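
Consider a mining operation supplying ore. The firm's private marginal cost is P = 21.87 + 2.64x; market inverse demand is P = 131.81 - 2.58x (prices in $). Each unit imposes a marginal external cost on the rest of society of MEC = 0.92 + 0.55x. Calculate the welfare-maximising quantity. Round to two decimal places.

x* = 18.89

Social marginal cost = private MC + MEC = 22.79 + 3.19x.
Set SMC = demand: 22.79 + 3.19x = 131.81 - 2.58x → x* = 18.8943.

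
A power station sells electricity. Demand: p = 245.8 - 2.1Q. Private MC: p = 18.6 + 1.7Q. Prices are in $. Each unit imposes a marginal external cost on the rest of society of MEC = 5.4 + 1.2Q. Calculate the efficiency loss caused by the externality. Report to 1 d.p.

DWL = $595.2

Market equilibrium (private): 18.6 + 1.7Q = 245.8 - 2.1Q → Q_m = 59.7895.
Social marginal cost = private MC + MEC = 24.0 + 2.9Q.
Set SMC = demand: 24.0 + 2.9Q = 245.8 - 2.1Q → Q* = 44.3600.
Between Q* and Q_m the wedge SMC − demand runs linearly from 0 to MEC(Q_m), so the loss is a triangle.
DWL = ½ × 15.4295 × 77.1474 = 595.1729.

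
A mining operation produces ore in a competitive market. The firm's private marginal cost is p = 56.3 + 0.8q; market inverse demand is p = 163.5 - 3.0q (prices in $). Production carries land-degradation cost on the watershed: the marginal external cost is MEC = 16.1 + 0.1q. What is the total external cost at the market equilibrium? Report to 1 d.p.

Market equilibrium (private): 56.3 + 0.8q = 163.5 - 3.0q → q_m = 28.2105.
Total external cost = ∫₀^{q_m} (16.1 + 0.1q) dq = 16.1×28.2105 + ½×0.1×28.2105² = 493.9807.

$494.0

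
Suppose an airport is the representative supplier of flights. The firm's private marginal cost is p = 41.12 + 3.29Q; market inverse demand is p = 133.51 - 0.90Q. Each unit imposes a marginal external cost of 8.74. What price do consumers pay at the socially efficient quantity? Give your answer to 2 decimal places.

Social marginal cost = private MC + MEC = 49.86 + 3.29Q.
Set SMC = demand: 49.86 + 3.29Q = 133.51 - 0.90Q → Q* = 19.9642.
Consumer price on the demand curve at Q*: 133.51 − 0.90×19.9642 = 115.5422.

P = 115.54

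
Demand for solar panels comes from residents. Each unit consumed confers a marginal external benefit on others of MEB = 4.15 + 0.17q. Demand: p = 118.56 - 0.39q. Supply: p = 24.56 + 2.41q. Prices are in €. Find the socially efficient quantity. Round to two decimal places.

q* = 37.32

Social marginal benefit = demand + MEB = 122.71 - 0.22q.
Set SMB = MC: 122.71 - 0.22q = 24.56 + 2.41q → q* = 37.3194.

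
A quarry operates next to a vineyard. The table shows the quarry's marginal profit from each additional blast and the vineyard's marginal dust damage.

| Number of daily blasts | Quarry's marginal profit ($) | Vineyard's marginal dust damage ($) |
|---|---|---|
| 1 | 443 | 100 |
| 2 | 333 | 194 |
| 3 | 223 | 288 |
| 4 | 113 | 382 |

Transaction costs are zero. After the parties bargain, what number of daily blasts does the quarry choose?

2

Bargaining reaches the level where marginal profit last exceeds marginal dust damage.
That holds through level 2 (333 ≥ 194) but not at 3 (223 < 288).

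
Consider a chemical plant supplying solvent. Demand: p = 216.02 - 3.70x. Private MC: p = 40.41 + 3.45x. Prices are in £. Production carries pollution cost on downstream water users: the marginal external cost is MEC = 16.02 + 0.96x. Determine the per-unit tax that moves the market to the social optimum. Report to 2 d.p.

tax = £34.91 per unit

Social marginal cost = private MC + MEC = 56.43 + 4.41x.
Set SMC = demand: 56.43 + 4.41x = 216.02 - 3.70x → x* = 19.6782.
The Pigouvian tax equals MEC at x*: 16.02 + 0.96×19.6782 = 34.9111.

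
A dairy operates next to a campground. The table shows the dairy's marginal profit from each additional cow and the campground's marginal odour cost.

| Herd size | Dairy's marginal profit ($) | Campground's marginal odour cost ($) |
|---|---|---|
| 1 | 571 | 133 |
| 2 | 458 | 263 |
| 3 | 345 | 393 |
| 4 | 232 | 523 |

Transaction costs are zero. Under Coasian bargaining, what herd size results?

2

Bargaining reaches the level where marginal profit last exceeds marginal odour cost.
That holds through level 2 (458 ≥ 263) but not at 3 (345 < 393).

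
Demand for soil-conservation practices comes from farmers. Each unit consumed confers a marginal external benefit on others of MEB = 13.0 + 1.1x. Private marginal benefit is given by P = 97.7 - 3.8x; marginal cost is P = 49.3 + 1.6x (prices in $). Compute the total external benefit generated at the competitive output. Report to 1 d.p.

Market equilibrium (private): 49.3 + 1.6x = 97.7 - 3.8x → x_m = 8.9630.
Total external benefit = ∫₀^{x_m} (13.0 + 1.1x) dx = 13.0×8.9630 + ½×1.1×8.9630² = 160.7035.

$160.7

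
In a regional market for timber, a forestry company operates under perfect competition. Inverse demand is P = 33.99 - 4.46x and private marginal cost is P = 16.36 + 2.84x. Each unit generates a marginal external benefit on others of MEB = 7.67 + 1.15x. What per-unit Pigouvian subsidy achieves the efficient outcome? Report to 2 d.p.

subsidy = 12.40 per unit

Social marginal cost = private MC − MEB = 8.69 + 1.69x.
Set SMC = demand: 8.69 + 1.69x = 33.99 - 4.46x → x* = 4.1138.
The Pigouvian subsidy equals MEB at x*: 7.67 + 1.15×4.1138 = 12.4009.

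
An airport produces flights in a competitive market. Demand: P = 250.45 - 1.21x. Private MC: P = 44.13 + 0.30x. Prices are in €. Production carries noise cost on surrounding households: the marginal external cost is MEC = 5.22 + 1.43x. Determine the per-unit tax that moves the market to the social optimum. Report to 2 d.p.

Social marginal cost = private MC + MEC = 49.35 + 1.73x.
Set SMC = demand: 49.35 + 1.73x = 250.45 - 1.21x → x* = 68.4014.
The Pigouvian tax equals MEC at x*: 5.22 + 1.43×68.4014 = 103.0340.

tax = €103.03 per unit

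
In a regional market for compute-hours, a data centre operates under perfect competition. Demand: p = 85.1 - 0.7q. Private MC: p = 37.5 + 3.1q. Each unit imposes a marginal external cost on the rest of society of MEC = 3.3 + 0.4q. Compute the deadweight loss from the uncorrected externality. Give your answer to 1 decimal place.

DWL = 8.2

Market equilibrium (private): 37.5 + 3.1q = 85.1 - 0.7q → q_m = 12.5263.
Social marginal cost = private MC + MEC = 40.8 + 3.5q.
Set SMC = demand: 40.8 + 3.5q = 85.1 - 0.7q → q* = 10.5476.
The loss is the area between SMC and demand from q* to q_m; with linear curves that's a triangle of height MEC(q_m).
DWL = ½ × 1.9787 × 8.3105 = 8.2220.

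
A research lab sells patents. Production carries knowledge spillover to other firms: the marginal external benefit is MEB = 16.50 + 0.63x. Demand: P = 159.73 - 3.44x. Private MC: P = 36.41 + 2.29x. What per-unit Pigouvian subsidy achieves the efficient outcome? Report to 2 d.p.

Social marginal cost = private MC − MEB = 19.91 + 1.66x.
Set SMC = demand: 19.91 + 1.66x = 159.73 - 3.44x → x* = 27.4157.
The Pigouvian subsidy equals MEB at x*: 16.50 + 0.63×27.4157 = 33.7719.

subsidy = 33.77 per unit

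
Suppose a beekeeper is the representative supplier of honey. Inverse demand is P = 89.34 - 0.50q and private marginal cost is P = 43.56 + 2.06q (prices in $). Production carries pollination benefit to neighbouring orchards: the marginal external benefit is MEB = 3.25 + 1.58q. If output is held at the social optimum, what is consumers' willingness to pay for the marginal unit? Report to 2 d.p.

P = $64.32

Social marginal cost = private MC − MEB = 40.31 + 0.48q.
Set SMC = demand: 40.31 + 0.48q = 89.34 - 0.50q → q* = 50.0306.
Consumer price on the demand curve at q*: 89.34 − 0.50×50.0306 = 64.3247.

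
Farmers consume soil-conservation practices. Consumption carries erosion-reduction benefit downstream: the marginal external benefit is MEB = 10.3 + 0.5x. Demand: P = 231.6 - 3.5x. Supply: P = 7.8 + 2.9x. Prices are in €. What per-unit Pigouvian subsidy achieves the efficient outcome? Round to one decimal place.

Social marginal benefit = demand + MEB = 241.9 - 3.0x.
Set SMB = MC: 241.9 - 3.0x = 7.8 + 2.9x → x* = 39.6780.
The Pigouvian subsidy equals MEB at x*: 10.3 + 0.5×39.6780 = 30.1390.

subsidy = €30.1 per unit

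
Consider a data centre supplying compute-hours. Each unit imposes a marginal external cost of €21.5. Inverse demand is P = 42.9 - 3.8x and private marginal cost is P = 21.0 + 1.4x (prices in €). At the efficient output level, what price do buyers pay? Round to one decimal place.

Social marginal cost = private MC + MEC = 42.5 + 1.4x.
Set SMC = demand: 42.5 + 1.4x = 42.9 - 3.8x → x* = 0.0769.
Consumer price on the demand curve at x*: 42.9 − 3.8×0.0769 = 42.6078.

P = €42.6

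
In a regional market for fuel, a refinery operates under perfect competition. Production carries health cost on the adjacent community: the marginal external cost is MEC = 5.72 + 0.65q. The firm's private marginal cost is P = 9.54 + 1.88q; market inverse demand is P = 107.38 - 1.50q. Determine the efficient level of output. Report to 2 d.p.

q* = 22.86

Social marginal cost = private MC + MEC = 15.26 + 2.53q.
Set SMC = demand: 15.26 + 2.53q = 107.38 - 1.50q → q* = 22.8586.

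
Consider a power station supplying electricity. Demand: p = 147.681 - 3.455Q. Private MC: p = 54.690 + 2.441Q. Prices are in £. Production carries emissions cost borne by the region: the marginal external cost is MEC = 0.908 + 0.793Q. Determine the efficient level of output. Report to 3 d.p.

Q* = 13.766

Social marginal cost = private MC + MEC = 55.598 + 3.234Q.
Set SMC = demand: 55.598 + 3.234Q = 147.681 - 3.455Q → Q* = 13.7663.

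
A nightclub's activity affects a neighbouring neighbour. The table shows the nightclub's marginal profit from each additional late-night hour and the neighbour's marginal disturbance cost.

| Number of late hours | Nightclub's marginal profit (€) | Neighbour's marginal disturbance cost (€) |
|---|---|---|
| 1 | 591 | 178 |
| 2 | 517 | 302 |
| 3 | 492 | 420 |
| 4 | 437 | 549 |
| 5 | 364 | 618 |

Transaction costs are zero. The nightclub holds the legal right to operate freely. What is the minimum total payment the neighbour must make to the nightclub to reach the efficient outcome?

€801

Left alone the nightclub would choose level 5 (marginal profit stays positive).
Efficient level: k* = 3 (marginal profit ≥ marginal disturbance cost through 3).
The neighbour must at least cover the nightclub's forgone profit from cutting 5→3: 437 + 364 = 801.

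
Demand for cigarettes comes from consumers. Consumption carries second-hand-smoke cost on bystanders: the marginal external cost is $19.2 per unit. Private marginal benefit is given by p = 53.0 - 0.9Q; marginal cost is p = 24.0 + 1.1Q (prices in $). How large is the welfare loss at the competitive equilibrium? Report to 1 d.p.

DWL = $92.2

Market equilibrium (private): 24.0 + 1.1Q = 53.0 - 0.9Q → Q_m = 14.5000.
Social marginal benefit = demand − MEC = 33.8 - 0.9Q.
Set SMB = MC: 33.8 - 0.9Q = 24.0 + 1.1Q → Q* = 4.9000.
Between Q* and Q_m the wedge MC − SMB runs linearly from 0 to MEC(Q_m), so the loss is a triangle.
DWL = ½ × 9.6000 × 19.2000 = 92.1600.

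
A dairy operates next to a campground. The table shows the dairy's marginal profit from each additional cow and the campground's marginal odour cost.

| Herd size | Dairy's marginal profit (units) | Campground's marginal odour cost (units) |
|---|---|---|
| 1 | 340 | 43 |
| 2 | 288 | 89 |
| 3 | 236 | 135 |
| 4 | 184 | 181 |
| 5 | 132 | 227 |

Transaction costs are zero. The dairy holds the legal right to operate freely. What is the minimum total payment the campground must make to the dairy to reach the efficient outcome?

132

Left alone the dairy would choose level 5 (marginal profit stays positive).
Efficient level: k* = 4 (marginal profit ≥ marginal odour cost through 4).
The campground must at least cover the dairy's forgone profit from cutting 5→4: 132 = 132.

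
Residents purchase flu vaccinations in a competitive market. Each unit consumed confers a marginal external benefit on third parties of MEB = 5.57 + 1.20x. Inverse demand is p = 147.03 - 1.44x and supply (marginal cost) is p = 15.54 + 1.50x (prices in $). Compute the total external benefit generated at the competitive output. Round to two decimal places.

$1449.28

Market equilibrium (private): 15.54 + 1.50x = 147.03 - 1.44x → x_m = 44.7245.
Total external benefit = ∫₀^{x_m} (5.57 + 1.20x) dx = 5.57×44.7245 + ½×1.20×44.7245² = 1449.2840.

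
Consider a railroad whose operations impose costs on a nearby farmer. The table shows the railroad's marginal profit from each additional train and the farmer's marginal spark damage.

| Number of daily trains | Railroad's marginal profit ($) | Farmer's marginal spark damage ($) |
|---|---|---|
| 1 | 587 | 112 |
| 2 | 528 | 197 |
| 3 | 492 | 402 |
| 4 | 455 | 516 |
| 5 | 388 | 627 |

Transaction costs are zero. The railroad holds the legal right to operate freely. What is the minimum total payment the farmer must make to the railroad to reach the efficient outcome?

$843

Left alone the railroad would choose level 5 (marginal profit stays positive).
Efficient level: k* = 3 (marginal profit ≥ marginal spark damage through 3).
The farmer must at least cover the railroad's forgone profit from cutting 5→3: 455 + 388 = 843.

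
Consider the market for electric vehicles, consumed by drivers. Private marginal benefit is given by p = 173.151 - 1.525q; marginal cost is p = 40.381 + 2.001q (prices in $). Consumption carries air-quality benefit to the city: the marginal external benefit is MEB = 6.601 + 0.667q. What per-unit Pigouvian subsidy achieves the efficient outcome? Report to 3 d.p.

Social marginal benefit = demand + MEB = 179.752 - 0.858q.
Set SMB = MC: 179.752 - 0.858q = 40.381 + 2.001q → q* = 48.7482.
The Pigouvian subsidy equals MEB at q*: 6.601 + 0.667×48.7482 = 39.1160.

subsidy = $39.116 per unit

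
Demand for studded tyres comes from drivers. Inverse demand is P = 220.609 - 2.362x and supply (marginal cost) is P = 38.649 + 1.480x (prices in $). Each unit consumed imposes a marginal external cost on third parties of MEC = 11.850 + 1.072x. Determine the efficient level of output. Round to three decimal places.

Social marginal benefit = demand − MEC = 208.759 - 3.434x.
Set SMB = MC: 208.759 - 3.434x = 38.649 + 1.480x → x* = 34.6174.

x* = 34.617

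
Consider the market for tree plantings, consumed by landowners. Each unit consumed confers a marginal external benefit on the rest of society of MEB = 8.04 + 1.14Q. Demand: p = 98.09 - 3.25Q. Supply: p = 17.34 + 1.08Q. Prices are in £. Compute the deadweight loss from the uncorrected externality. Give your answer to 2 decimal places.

Market equilibrium (private): 17.34 + 1.08Q = 98.09 - 3.25Q → Q_m = 18.6490.
Social marginal benefit = demand + MEB = 106.13 - 2.11Q.
Set SMB = MC: 106.13 - 2.11Q = 17.34 + 1.08Q → Q* = 27.8339.
The welfare-loss triangle has base |Q_m − Q*| and height MEB(Q_m) (the vertical gap between SMB and MC is zero at Q* and MEB at Q_m).
DWL = ½ × 9.1849 × 29.2998 = 134.5579.

DWL = £134.56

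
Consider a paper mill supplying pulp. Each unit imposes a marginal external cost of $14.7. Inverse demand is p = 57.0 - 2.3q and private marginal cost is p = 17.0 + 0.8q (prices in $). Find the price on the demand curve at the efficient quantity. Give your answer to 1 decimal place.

P = $38.2

Social marginal cost = private MC + MEC = 31.7 + 0.8q.
Set SMC = demand: 31.7 + 0.8q = 57.0 - 2.3q → q* = 8.1613.
Consumer price on the demand curve at q*: 57.0 − 2.3×8.1613 = 38.2290.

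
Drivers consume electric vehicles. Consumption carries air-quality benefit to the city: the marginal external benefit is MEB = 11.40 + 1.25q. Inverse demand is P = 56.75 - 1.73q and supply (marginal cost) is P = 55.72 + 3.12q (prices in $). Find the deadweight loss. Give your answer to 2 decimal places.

DWL = $18.90

Market equilibrium (private): 55.72 + 3.12q = 56.75 - 1.73q → q_m = 0.2124.
Social marginal benefit = demand + MEB = 68.15 - 0.48q.
Set SMB = MC: 68.15 - 0.48q = 55.72 + 3.12q → q* = 3.4528.
Between q* and q_m the wedge SMB − MC runs linearly from 0 to MEB(q_m), so the loss is a triangle.
DWL = ½ × 3.2404 × 11.6655 = 18.9004.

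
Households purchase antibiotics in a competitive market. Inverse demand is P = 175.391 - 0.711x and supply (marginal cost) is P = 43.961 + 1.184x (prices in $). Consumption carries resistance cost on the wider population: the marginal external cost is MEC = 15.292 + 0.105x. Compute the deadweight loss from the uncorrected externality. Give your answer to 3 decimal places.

Market equilibrium (private): 43.961 + 1.184x = 175.391 - 0.711x → x_m = 69.3562.
Social marginal benefit = demand − MEC = 160.099 - 0.816x.
Set SMB = MC: 160.099 - 0.816x = 43.961 + 1.184x → x* = 58.0690.
The welfare-loss triangle has base |x_m − x*| and height MEC(x_m) (the vertical gap between SMB and MC is zero at x* and MEC at x_m).
DWL = ½ × 11.2872 × 22.5744 = 127.4009.

DWL = $127.401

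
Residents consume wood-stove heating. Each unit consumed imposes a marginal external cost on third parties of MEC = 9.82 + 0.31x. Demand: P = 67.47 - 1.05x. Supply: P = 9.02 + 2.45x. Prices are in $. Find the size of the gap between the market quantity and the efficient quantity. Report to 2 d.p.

Market equilibrium (private): 9.02 + 2.45x = 67.47 - 1.05x → x_m = 16.7000.
Social marginal benefit = demand − MEC = 57.65 - 1.36x.
Set SMB = MC: 57.65 - 1.36x = 9.02 + 2.45x → x* = 12.7638.
Gap = |16.7000 − 12.7638| = 3.9362.

3.94 units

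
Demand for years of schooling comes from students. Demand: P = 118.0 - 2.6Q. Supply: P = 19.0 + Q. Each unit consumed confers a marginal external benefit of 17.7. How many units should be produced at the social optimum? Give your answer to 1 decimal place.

Q* = 32.4

Social marginal benefit = demand + MEB = 135.7 - 2.6Q.
Set SMB = MC: 135.7 - 2.6Q = 19.0 + Q → Q* = 32.4167.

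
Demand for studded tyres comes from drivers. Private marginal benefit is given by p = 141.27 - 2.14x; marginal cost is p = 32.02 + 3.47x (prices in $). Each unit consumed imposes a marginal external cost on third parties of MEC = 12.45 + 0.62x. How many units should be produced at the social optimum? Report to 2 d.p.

Social marginal benefit = demand − MEC = 128.82 - 2.76x.
Set SMB = MC: 128.82 - 2.76x = 32.02 + 3.47x → x* = 15.5377.

x* = 15.54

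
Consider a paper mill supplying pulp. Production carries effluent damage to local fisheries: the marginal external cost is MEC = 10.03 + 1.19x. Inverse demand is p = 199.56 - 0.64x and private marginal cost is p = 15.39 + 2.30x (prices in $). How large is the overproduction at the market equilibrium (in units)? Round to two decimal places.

20.48 units

Market equilibrium (private): 15.39 + 2.30x = 199.56 - 0.64x → x_m = 62.6429.
Social marginal cost = private MC + MEC = 25.42 + 3.49x.
Set SMC = demand: 25.42 + 3.49x = 199.56 - 0.64x → x* = 42.1646.
Gap = |62.6429 − 42.1646| = 20.4783.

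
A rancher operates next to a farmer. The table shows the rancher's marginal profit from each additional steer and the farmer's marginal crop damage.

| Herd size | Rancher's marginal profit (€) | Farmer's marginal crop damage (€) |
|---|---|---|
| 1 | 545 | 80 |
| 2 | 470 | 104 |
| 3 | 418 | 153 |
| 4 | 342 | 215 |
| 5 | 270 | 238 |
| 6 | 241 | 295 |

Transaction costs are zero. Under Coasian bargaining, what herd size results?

Bargaining reaches the level where marginal profit last exceeds marginal crop damage.
That holds through level 5 (270 ≥ 238) but not at 6 (241 < 295).

5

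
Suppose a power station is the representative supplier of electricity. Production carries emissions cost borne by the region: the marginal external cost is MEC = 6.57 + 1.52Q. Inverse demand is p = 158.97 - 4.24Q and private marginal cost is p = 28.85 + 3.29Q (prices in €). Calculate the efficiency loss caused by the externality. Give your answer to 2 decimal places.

DWL = €59.57

Market equilibrium (private): 28.85 + 3.29Q = 158.97 - 4.24Q → Q_m = 17.2802.
Social marginal cost = private MC + MEC = 35.42 + 4.81Q.
Set SMC = demand: 35.42 + 4.81Q = 158.97 - 4.24Q → Q* = 13.6519.
Height of the DWL triangle at Q_m is SMC(Q_m) − demand(Q_m) = MEC(Q_m) = 32.8359.
DWL = ½ × 3.6283 × 32.8359 = 59.5692.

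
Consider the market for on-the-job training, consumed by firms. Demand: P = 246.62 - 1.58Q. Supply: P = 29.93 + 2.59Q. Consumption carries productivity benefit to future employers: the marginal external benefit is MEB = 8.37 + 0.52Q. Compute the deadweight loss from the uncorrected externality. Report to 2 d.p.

Market equilibrium (private): 29.93 + 2.59Q = 246.62 - 1.58Q → Q_m = 51.9640.
Social marginal benefit = demand + MEB = 254.99 - 1.06Q.
Set SMB = MC: 254.99 - 1.06Q = 29.93 + 2.59Q → Q* = 61.6603.
Height of the DWL triangle at Q_m is SMB(Q_m) − MC(Q_m) = MEB(Q_m) = 35.3913.
DWL = ½ × 9.6963 × 35.3913 = 171.5823.

DWL = 171.58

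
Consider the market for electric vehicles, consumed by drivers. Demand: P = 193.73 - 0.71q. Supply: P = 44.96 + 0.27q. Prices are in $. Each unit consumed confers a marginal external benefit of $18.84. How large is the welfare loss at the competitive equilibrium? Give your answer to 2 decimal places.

Market equilibrium (private): 44.96 + 0.27q = 193.73 - 0.71q → q_m = 151.8061.
Social marginal benefit = demand + MEB = 212.57 - 0.71q.
Set SMB = MC: 212.57 - 0.71q = 44.96 + 0.27q → q* = 171.0306.
The loss is the area between SMB and MC from q* to q_m; with linear curves that's a triangle of height MEB(q_m).
DWL = ½ × 19.2245 × 18.8400 = 181.0948.

DWL = $181.09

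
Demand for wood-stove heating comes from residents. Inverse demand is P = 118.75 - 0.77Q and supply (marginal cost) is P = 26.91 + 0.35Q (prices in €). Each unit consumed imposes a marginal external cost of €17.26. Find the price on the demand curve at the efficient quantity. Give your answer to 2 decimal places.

P = €67.48

Social marginal benefit = demand − MEC = 101.49 - 0.77Q.
Set SMB = MC: 101.49 - 0.77Q = 26.91 + 0.35Q → Q* = 66.5893.
Consumer price on the demand curve at Q*: 118.75 − 0.77×66.5893 = 67.4762.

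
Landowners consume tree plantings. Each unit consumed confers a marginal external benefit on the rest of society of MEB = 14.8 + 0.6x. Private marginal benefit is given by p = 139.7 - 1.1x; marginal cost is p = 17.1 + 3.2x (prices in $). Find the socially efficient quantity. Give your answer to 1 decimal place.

Social marginal benefit = demand + MEB = 154.5 - 0.5x.
Set SMB = MC: 154.5 - 0.5x = 17.1 + 3.2x → x* = 37.1351.

x* = 37.1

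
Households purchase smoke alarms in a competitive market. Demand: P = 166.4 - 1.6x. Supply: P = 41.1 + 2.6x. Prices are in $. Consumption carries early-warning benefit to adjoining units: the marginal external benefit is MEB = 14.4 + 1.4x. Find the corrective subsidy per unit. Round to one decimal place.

Social marginal benefit = demand + MEB = 180.8 - 0.2x.
Set SMB = MC: 180.8 - 0.2x = 41.1 + 2.6x → x* = 49.8929.
The Pigouvian subsidy equals MEB at x*: 14.4 + 1.4×49.8929 = 84.2501.

subsidy = $84.3 per unit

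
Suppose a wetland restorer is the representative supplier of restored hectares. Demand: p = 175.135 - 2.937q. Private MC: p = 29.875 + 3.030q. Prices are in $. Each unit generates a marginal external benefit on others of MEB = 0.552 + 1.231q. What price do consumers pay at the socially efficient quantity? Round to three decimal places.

P = $84.711

Social marginal cost = private MC − MEB = 29.323 + 1.799q.
Set SMC = demand: 29.323 + 1.799q = 175.135 - 2.937q → q* = 30.7880.
Consumer price on the demand curve at q*: 175.135 − 2.937×30.7880 = 84.7106.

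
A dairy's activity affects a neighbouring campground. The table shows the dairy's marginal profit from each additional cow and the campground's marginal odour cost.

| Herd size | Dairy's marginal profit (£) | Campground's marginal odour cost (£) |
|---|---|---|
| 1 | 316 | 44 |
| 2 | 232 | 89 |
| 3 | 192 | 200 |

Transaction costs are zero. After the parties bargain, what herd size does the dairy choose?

2

Bargaining reaches the level where marginal profit last exceeds marginal odour cost.
That holds through level 2 (232 ≥ 89) but not at 3 (192 < 200).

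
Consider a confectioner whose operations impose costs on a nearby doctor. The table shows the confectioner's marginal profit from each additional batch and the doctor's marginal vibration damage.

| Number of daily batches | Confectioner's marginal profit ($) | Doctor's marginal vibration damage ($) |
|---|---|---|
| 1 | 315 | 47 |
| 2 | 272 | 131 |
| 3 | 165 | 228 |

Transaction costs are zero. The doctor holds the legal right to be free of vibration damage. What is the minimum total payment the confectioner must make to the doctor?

Efficient level: marginal profit ≥ marginal vibration damage through level 2, so k* = 2.
With the doctor holding the right, the confectioner must at least compensate total damage at k*: 47 + 131 = 178.

$178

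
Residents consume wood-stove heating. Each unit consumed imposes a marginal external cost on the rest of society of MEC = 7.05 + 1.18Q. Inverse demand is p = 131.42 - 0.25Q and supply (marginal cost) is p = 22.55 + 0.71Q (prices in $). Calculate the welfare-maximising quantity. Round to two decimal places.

Q* = 47.58

Social marginal benefit = demand − MEC = 124.37 - 1.43Q.
Set SMB = MC: 124.37 - 1.43Q = 22.55 + 0.71Q → Q* = 47.5794.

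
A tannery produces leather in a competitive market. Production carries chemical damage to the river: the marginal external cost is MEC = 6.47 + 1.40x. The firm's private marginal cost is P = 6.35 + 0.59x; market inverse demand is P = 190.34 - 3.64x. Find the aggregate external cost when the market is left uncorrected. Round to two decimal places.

Market equilibrium (private): 6.35 + 0.59x = 190.34 - 3.64x → x_m = 43.4965.
Total external cost = ∫₀^{x_m} (6.47 + 1.40x) dx = 6.47×43.4965 + ½×1.40×43.4965² = 1605.7842.

1605.78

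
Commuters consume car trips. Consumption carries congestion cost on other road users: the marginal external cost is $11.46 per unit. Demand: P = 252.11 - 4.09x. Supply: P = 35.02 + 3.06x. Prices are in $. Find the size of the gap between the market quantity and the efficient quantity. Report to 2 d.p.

Market equilibrium (private): 35.02 + 3.06x = 252.11 - 4.09x → x_m = 30.3622.
Social marginal benefit = demand − MEC = 240.65 - 4.09x.
Set SMB = MC: 240.65 - 4.09x = 35.02 + 3.06x → x* = 28.7594.
Gap = |30.3622 − 28.7594| = 1.6028.

1.60 units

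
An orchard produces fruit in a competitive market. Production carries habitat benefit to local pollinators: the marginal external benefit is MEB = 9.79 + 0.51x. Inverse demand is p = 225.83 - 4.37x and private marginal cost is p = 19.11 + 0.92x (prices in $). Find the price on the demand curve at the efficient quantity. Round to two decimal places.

Social marginal cost = private MC − MEB = 9.32 + 0.41x.
Set SMC = demand: 9.32 + 0.41x = 225.83 - 4.37x → x* = 45.2950.
Consumer price on the demand curve at x*: 225.83 − 4.37×45.2950 = 27.8909.

P = $27.89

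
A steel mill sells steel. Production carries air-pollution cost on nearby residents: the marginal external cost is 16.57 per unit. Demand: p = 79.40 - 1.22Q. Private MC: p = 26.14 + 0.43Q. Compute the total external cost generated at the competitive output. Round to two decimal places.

Market equilibrium (private): 26.14 + 0.43Q = 79.40 - 1.22Q → Q_m = 32.2788.
Total external cost = MEC × Q_m = 16.57 × 32.2788 = 534.8597.

534.86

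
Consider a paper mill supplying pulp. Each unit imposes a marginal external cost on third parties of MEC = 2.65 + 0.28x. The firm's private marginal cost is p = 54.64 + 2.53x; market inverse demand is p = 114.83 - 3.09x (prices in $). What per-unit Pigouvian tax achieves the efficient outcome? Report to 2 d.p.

Social marginal cost = private MC + MEC = 57.29 + 2.81x.
Set SMC = demand: 57.29 + 2.81x = 114.83 - 3.09x → x* = 9.7525.
The Pigouvian tax equals MEC at x*: 2.65 + 0.28×9.7525 = 5.3807.

tax = $5.38 per unit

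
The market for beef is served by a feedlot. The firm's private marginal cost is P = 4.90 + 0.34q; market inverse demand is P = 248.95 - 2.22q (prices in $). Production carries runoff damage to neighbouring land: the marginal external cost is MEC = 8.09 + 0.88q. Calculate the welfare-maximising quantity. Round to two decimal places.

q* = 68.59

Social marginal cost = private MC + MEC = 12.99 + 1.22q.
Set SMC = demand: 12.99 + 1.22q = 248.95 - 2.22q → q* = 68.5930.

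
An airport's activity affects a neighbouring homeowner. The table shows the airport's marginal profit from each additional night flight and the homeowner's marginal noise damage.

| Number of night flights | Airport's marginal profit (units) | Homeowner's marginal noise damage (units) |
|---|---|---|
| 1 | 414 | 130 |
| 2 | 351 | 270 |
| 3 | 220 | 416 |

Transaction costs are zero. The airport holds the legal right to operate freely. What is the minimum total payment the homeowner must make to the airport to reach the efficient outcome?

220

Left alone the airport would choose level 3 (marginal profit stays positive).
Efficient level: k* = 2 (marginal profit ≥ marginal noise damage through 2).
The homeowner must at least cover the airport's forgone profit from cutting 3→2: 220 = 220.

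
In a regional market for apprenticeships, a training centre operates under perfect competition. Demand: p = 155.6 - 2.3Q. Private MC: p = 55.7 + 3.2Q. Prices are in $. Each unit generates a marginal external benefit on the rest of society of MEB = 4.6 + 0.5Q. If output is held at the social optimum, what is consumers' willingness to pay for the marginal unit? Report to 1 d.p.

P = $107.5

Social marginal cost = private MC − MEB = 51.1 + 2.7Q.
Set SMC = demand: 51.1 + 2.7Q = 155.6 - 2.3Q → Q* = 20.9000.
Consumer price on the demand curve at Q*: 155.6 − 2.3×20.9000 = 107.5300.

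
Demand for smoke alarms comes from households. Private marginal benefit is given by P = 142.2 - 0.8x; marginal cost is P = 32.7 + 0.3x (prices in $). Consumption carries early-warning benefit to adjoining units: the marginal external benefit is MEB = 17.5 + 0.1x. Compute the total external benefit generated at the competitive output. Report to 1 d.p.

$2237.5

Market equilibrium (private): 32.7 + 0.3x = 142.2 - 0.8x → x_m = 99.5455.
Total external benefit = ∫₀^{x_m} (17.5 + 0.1x) dx = 17.5×99.5455 + ½×0.1×99.5455² = 2237.5116.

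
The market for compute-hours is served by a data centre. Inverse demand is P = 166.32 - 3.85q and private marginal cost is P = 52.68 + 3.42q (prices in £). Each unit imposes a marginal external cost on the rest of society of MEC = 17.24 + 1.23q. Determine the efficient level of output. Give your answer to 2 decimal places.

Social marginal cost = private MC + MEC = 69.92 + 4.65q.
Set SMC = demand: 69.92 + 4.65q = 166.32 - 3.85q → q* = 11.3412.

q* = 11.34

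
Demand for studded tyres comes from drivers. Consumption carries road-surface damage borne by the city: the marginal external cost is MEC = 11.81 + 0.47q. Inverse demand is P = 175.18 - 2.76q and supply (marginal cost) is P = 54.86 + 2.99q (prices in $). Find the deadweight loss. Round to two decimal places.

Market equilibrium (private): 54.86 + 2.99q = 175.18 - 2.76q → q_m = 20.9252.
Social marginal benefit = demand − MEC = 163.37 - 3.23q.
Set SMB = MC: 163.37 - 3.23q = 54.86 + 2.99q → q* = 17.4453.
The loss is the area between SMB and MC from q* to q_m; with linear curves that's a triangle of height MEC(q_m).
DWL = ½ × 3.4799 × 21.6449 = 37.6610.

DWL = $37.66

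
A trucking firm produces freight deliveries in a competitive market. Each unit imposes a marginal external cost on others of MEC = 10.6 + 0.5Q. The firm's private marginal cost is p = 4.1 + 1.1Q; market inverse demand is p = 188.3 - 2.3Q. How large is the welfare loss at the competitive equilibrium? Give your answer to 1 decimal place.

Market equilibrium (private): 4.1 + 1.1Q = 188.3 - 2.3Q → Q_m = 54.1765.
Social marginal cost = private MC + MEC = 14.7 + 1.6Q.
Set SMC = demand: 14.7 + 1.6Q = 188.3 - 2.3Q → Q* = 44.5128.
Between Q* and Q_m the wedge SMC − demand runs linearly from 0 to MEC(Q_m), so the loss is a triangle.
DWL = ½ × 9.6637 × 37.6882 = 182.1037.

DWL = 182.1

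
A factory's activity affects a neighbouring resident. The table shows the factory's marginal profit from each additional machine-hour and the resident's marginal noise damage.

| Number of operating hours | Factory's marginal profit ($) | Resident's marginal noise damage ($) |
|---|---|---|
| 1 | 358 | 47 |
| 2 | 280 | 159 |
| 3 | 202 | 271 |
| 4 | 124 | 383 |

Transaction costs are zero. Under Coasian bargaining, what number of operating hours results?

Bargaining reaches the level where marginal profit last exceeds marginal noise damage.
That holds through level 2 (280 ≥ 159) but not at 3 (202 < 271).

2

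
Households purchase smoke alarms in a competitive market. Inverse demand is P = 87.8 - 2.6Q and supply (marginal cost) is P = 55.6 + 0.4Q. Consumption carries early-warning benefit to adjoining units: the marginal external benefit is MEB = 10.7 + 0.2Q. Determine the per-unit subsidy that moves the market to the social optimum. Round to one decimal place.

Social marginal benefit = demand + MEB = 98.5 - 2.4Q.
Set SMB = MC: 98.5 - 2.4Q = 55.6 + 0.4Q → Q* = 15.3214.
The Pigouvian subsidy equals MEB at Q*: 10.7 + 0.2×15.3214 = 13.7643.

subsidy = 13.8 per unit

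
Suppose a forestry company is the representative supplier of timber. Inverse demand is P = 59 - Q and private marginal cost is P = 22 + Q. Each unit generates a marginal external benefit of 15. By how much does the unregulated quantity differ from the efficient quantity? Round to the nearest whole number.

Market equilibrium (private): 22 + Q = 59 - Q → Q_m = 18.5000.
Social marginal cost = private MC − MEB = 7 + Q.
Set SMC = demand: 7 + Q = 59 - Q → Q* = 26.0000.
Gap = |18.5000 − 26.0000| = 7.5000.

8 units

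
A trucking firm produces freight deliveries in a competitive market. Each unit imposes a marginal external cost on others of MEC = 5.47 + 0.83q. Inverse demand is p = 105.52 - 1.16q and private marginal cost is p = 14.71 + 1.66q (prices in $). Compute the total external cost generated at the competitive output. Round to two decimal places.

Market equilibrium (private): 14.71 + 1.66q = 105.52 - 1.16q → q_m = 32.2021.
Total external cost = ∫₀^{q_m} (5.47 + 0.83q) dq = 5.47×32.2021 + ½×0.83×32.2021² = 606.4902.

$606.49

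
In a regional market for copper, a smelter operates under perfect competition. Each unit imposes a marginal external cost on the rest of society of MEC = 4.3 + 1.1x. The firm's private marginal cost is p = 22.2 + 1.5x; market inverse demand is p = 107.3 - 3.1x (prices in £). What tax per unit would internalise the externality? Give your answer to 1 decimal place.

tax = £19.9 per unit

Social marginal cost = private MC + MEC = 26.5 + 2.6x.
Set SMC = demand: 26.5 + 2.6x = 107.3 - 3.1x → x* = 14.1754.
The Pigouvian tax equals MEC at x*: 4.3 + 1.1×14.1754 = 19.8929.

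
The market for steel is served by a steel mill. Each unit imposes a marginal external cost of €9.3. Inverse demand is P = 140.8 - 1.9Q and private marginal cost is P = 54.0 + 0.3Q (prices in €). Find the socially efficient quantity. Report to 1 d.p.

Q* = 35.2

Social marginal cost = private MC + MEC = 63.3 + 0.3Q.
Set SMC = demand: 63.3 + 0.3Q = 140.8 - 1.9Q → Q* = 35.2273.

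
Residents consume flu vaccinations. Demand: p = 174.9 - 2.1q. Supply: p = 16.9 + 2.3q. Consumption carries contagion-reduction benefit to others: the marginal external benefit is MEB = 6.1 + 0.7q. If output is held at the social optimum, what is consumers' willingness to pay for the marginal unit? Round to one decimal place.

Social marginal benefit = demand + MEB = 181.0 - 1.4q.
Set SMB = MC: 181.0 - 1.4q = 16.9 + 2.3q → q* = 44.3514.
Consumer price on the demand curve at q*: 174.9 − 2.1×44.3514 = 81.7621.

P = 81.8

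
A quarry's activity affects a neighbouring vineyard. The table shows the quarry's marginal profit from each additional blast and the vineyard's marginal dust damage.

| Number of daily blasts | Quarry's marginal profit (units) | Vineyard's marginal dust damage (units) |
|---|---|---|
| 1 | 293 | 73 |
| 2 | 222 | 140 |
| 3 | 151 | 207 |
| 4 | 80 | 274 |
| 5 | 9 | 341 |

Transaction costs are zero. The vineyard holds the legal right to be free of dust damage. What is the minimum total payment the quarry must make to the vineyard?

213

Efficient level: marginal profit ≥ marginal dust damage through level 2, so k* = 2.
With the vineyard holding the right, the quarry must at least compensate total damage at k*: 73 + 140 = 213.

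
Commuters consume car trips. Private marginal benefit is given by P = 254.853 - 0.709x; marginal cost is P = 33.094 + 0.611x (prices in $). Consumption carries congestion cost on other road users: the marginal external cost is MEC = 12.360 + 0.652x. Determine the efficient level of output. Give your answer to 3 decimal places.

x* = 106.186

Social marginal benefit = demand − MEC = 242.493 - 1.361x.
Set SMB = MC: 242.493 - 1.361x = 33.094 + 0.611x → x* = 106.1861.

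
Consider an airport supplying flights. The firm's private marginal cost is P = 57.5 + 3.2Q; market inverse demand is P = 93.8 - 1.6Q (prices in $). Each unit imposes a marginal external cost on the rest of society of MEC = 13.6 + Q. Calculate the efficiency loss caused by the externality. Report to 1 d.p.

DWL = $38.6

Market equilibrium (private): 57.5 + 3.2Q = 93.8 - 1.6Q → Q_m = 7.5625.
Social marginal cost = private MC + MEC = 71.1 + 4.2Q.
Set SMC = demand: 71.1 + 4.2Q = 93.8 - 1.6Q → Q* = 3.9138.
Height of the DWL triangle at Q_m is SMC(Q_m) − demand(Q_m) = MEC(Q_m) = 21.1625.
DWL = ½ × 3.6487 × 21.1625 = 38.6078.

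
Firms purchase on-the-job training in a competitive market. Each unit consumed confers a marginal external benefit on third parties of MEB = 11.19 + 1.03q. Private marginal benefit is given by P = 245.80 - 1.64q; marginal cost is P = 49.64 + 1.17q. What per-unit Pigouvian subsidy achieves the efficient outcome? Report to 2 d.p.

Social marginal benefit = demand + MEB = 256.99 - 0.61q.
Set SMB = MC: 256.99 - 0.61q = 49.64 + 1.17q → q* = 116.4888.
The Pigouvian subsidy equals MEB at q*: 11.19 + 1.03×116.4888 = 131.1735.

subsidy = 131.17 per unit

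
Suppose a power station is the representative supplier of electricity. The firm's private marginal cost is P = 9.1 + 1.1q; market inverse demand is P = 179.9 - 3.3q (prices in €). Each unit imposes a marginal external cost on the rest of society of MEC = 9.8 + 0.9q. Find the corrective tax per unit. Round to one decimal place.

Social marginal cost = private MC + MEC = 18.9 + 2.0q.
Set SMC = demand: 18.9 + 2.0q = 179.9 - 3.3q → q* = 30.3774.
The Pigouvian tax equals MEC at q*: 9.8 + 0.9×30.3774 = 37.1397.

tax = €37.1 per unit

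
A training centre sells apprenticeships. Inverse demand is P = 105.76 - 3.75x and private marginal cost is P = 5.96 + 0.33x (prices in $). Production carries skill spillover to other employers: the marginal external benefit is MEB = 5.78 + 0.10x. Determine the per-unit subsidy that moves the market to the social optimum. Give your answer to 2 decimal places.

subsidy = $8.43 per unit

Social marginal cost = private MC − MEB = 0.18 + 0.23x.
Set SMC = demand: 0.18 + 0.23x = 105.76 - 3.75x → x* = 26.5276.
The Pigouvian subsidy equals MEB at x*: 5.78 + 0.10×26.5276 = 8.4328.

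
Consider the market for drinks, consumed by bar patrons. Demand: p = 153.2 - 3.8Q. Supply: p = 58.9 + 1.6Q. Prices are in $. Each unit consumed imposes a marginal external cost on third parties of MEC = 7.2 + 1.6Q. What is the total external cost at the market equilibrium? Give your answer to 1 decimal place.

Market equilibrium (private): 58.9 + 1.6Q = 153.2 - 3.8Q → Q_m = 17.4630.
Total external cost = ∫₀^{Q_m} (7.2 + 1.6Q) dQ = 7.2×17.4630 + ½×1.6×17.4630² = 369.6987.

$369.7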